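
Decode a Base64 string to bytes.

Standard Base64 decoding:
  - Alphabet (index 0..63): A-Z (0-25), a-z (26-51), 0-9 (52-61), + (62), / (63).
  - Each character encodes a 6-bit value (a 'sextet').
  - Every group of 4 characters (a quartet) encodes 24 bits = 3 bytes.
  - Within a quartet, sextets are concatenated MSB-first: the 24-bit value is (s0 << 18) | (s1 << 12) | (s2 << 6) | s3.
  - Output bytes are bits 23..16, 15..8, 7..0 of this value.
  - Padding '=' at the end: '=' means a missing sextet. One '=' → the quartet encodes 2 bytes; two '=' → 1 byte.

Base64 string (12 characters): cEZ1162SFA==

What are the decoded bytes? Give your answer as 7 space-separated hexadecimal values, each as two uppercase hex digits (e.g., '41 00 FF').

Answer: 70 46 75 D7 AD 92 14

Derivation:
After char 0 ('c'=28): chars_in_quartet=1 acc=0x1C bytes_emitted=0
After char 1 ('E'=4): chars_in_quartet=2 acc=0x704 bytes_emitted=0
After char 2 ('Z'=25): chars_in_quartet=3 acc=0x1C119 bytes_emitted=0
After char 3 ('1'=53): chars_in_quartet=4 acc=0x704675 -> emit 70 46 75, reset; bytes_emitted=3
After char 4 ('1'=53): chars_in_quartet=1 acc=0x35 bytes_emitted=3
After char 5 ('6'=58): chars_in_quartet=2 acc=0xD7A bytes_emitted=3
After char 6 ('2'=54): chars_in_quartet=3 acc=0x35EB6 bytes_emitted=3
After char 7 ('S'=18): chars_in_quartet=4 acc=0xD7AD92 -> emit D7 AD 92, reset; bytes_emitted=6
After char 8 ('F'=5): chars_in_quartet=1 acc=0x5 bytes_emitted=6
After char 9 ('A'=0): chars_in_quartet=2 acc=0x140 bytes_emitted=6
Padding '==': partial quartet acc=0x140 -> emit 14; bytes_emitted=7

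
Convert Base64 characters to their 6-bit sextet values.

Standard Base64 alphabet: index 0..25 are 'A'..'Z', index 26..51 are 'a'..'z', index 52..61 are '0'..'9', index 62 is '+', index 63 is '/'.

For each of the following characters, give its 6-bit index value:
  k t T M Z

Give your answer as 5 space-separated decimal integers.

'k': a..z range, 26 + ord('k') − ord('a') = 36
't': a..z range, 26 + ord('t') − ord('a') = 45
'T': A..Z range, ord('T') − ord('A') = 19
'M': A..Z range, ord('M') − ord('A') = 12
'Z': A..Z range, ord('Z') − ord('A') = 25

Answer: 36 45 19 12 25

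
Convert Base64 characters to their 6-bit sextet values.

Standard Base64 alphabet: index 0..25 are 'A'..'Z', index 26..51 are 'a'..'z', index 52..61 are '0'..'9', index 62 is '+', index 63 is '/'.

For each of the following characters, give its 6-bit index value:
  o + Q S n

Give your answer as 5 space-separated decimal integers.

'o': a..z range, 26 + ord('o') − ord('a') = 40
'+': index 62
'Q': A..Z range, ord('Q') − ord('A') = 16
'S': A..Z range, ord('S') − ord('A') = 18
'n': a..z range, 26 + ord('n') − ord('a') = 39

Answer: 40 62 16 18 39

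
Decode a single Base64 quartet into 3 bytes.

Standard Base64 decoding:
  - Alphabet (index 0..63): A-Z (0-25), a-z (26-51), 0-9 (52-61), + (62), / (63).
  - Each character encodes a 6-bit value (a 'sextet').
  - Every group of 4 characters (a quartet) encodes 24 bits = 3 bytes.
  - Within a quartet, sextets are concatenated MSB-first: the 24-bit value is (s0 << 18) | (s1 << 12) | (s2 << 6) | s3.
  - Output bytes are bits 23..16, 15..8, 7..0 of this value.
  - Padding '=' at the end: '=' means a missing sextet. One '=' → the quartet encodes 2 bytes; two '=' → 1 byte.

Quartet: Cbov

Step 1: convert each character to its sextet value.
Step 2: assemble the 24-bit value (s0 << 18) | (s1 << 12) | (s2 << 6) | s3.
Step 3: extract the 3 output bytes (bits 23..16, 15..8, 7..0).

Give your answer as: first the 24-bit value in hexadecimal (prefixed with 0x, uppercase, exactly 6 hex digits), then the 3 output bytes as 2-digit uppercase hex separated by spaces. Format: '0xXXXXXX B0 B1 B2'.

Answer: 0x09BA2F 09 BA 2F

Derivation:
Sextets: C=2, b=27, o=40, v=47
24-bit: (2<<18) | (27<<12) | (40<<6) | 47
      = 0x080000 | 0x01B000 | 0x000A00 | 0x00002F
      = 0x09BA2F
Bytes: (v>>16)&0xFF=09, (v>>8)&0xFF=BA, v&0xFF=2F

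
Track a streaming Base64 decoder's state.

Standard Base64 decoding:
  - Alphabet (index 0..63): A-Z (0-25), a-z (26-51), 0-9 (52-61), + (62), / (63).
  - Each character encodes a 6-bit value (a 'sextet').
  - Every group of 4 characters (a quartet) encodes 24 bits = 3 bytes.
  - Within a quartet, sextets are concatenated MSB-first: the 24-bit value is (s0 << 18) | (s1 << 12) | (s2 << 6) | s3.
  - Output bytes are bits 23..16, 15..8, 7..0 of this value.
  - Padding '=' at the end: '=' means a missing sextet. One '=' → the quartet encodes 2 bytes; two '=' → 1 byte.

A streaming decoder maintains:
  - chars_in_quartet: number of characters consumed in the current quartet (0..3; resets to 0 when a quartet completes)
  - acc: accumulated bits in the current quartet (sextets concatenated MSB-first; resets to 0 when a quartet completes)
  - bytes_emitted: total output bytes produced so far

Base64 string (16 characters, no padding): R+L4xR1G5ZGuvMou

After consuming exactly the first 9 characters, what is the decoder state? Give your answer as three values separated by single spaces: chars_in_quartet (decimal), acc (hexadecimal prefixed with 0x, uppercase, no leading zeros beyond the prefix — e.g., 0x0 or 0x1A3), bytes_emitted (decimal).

After char 0 ('R'=17): chars_in_quartet=1 acc=0x11 bytes_emitted=0
After char 1 ('+'=62): chars_in_quartet=2 acc=0x47E bytes_emitted=0
After char 2 ('L'=11): chars_in_quartet=3 acc=0x11F8B bytes_emitted=0
After char 3 ('4'=56): chars_in_quartet=4 acc=0x47E2F8 -> emit 47 E2 F8, reset; bytes_emitted=3
After char 4 ('x'=49): chars_in_quartet=1 acc=0x31 bytes_emitted=3
After char 5 ('R'=17): chars_in_quartet=2 acc=0xC51 bytes_emitted=3
After char 6 ('1'=53): chars_in_quartet=3 acc=0x31475 bytes_emitted=3
After char 7 ('G'=6): chars_in_quartet=4 acc=0xC51D46 -> emit C5 1D 46, reset; bytes_emitted=6
After char 8 ('5'=57): chars_in_quartet=1 acc=0x39 bytes_emitted=6

Answer: 1 0x39 6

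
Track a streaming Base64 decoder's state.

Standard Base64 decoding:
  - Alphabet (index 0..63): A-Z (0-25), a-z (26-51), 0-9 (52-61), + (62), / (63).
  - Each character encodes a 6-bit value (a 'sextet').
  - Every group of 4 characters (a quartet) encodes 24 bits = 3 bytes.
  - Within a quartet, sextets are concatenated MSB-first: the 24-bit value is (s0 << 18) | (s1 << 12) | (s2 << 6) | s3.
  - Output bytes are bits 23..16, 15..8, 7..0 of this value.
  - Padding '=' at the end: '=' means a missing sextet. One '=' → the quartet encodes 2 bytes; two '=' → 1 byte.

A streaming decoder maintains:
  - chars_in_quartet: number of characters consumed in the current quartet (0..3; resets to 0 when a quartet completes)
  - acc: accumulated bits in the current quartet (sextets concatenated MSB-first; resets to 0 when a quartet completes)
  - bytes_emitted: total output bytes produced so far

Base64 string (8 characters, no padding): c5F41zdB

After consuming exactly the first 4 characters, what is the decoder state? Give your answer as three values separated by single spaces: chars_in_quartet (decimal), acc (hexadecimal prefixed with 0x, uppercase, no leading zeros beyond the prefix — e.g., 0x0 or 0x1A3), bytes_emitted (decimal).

Answer: 0 0x0 3

Derivation:
After char 0 ('c'=28): chars_in_quartet=1 acc=0x1C bytes_emitted=0
After char 1 ('5'=57): chars_in_quartet=2 acc=0x739 bytes_emitted=0
After char 2 ('F'=5): chars_in_quartet=3 acc=0x1CE45 bytes_emitted=0
After char 3 ('4'=56): chars_in_quartet=4 acc=0x739178 -> emit 73 91 78, reset; bytes_emitted=3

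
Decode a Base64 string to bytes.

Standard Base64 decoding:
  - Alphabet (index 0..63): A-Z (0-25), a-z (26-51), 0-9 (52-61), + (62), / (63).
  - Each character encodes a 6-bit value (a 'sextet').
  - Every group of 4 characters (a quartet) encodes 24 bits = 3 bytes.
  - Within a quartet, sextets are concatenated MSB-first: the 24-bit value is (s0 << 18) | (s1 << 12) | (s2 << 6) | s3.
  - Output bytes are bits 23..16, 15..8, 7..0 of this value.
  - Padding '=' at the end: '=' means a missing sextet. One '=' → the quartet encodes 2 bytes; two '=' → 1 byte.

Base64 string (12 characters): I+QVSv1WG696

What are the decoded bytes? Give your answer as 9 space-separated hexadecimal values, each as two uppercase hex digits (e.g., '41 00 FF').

After char 0 ('I'=8): chars_in_quartet=1 acc=0x8 bytes_emitted=0
After char 1 ('+'=62): chars_in_quartet=2 acc=0x23E bytes_emitted=0
After char 2 ('Q'=16): chars_in_quartet=3 acc=0x8F90 bytes_emitted=0
After char 3 ('V'=21): chars_in_quartet=4 acc=0x23E415 -> emit 23 E4 15, reset; bytes_emitted=3
After char 4 ('S'=18): chars_in_quartet=1 acc=0x12 bytes_emitted=3
After char 5 ('v'=47): chars_in_quartet=2 acc=0x4AF bytes_emitted=3
After char 6 ('1'=53): chars_in_quartet=3 acc=0x12BF5 bytes_emitted=3
After char 7 ('W'=22): chars_in_quartet=4 acc=0x4AFD56 -> emit 4A FD 56, reset; bytes_emitted=6
After char 8 ('G'=6): chars_in_quartet=1 acc=0x6 bytes_emitted=6
After char 9 ('6'=58): chars_in_quartet=2 acc=0x1BA bytes_emitted=6
After char 10 ('9'=61): chars_in_quartet=3 acc=0x6EBD bytes_emitted=6
After char 11 ('6'=58): chars_in_quartet=4 acc=0x1BAF7A -> emit 1B AF 7A, reset; bytes_emitted=9

Answer: 23 E4 15 4A FD 56 1B AF 7A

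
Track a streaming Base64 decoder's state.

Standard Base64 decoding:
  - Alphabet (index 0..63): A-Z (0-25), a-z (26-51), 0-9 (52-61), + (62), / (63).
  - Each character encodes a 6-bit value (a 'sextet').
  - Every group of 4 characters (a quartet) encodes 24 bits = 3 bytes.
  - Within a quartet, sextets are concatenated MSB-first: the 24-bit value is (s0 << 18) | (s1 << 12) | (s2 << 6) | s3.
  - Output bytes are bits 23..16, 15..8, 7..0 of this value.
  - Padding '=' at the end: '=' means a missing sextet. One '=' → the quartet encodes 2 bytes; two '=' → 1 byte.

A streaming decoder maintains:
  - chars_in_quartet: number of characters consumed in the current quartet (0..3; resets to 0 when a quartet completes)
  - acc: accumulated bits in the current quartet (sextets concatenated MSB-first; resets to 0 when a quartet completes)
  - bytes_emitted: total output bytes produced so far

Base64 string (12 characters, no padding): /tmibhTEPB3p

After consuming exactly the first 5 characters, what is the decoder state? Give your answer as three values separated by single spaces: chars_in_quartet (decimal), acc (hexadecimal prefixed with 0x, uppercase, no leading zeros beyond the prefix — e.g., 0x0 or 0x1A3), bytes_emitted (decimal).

Answer: 1 0x1B 3

Derivation:
After char 0 ('/'=63): chars_in_quartet=1 acc=0x3F bytes_emitted=0
After char 1 ('t'=45): chars_in_quartet=2 acc=0xFED bytes_emitted=0
After char 2 ('m'=38): chars_in_quartet=3 acc=0x3FB66 bytes_emitted=0
After char 3 ('i'=34): chars_in_quartet=4 acc=0xFED9A2 -> emit FE D9 A2, reset; bytes_emitted=3
After char 4 ('b'=27): chars_in_quartet=1 acc=0x1B bytes_emitted=3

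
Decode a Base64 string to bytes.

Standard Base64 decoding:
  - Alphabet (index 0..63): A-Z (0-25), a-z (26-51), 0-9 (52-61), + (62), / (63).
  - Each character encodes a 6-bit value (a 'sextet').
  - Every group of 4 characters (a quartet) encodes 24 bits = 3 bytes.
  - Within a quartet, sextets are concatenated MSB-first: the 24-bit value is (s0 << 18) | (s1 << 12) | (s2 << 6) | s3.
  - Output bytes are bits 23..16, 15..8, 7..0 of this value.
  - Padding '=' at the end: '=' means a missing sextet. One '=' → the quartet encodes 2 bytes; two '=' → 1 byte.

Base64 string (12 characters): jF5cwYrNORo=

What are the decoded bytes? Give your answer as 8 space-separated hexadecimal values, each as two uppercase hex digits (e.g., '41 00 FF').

Answer: 8C 5E 5C C1 8A CD 39 1A

Derivation:
After char 0 ('j'=35): chars_in_quartet=1 acc=0x23 bytes_emitted=0
After char 1 ('F'=5): chars_in_quartet=2 acc=0x8C5 bytes_emitted=0
After char 2 ('5'=57): chars_in_quartet=3 acc=0x23179 bytes_emitted=0
After char 3 ('c'=28): chars_in_quartet=4 acc=0x8C5E5C -> emit 8C 5E 5C, reset; bytes_emitted=3
After char 4 ('w'=48): chars_in_quartet=1 acc=0x30 bytes_emitted=3
After char 5 ('Y'=24): chars_in_quartet=2 acc=0xC18 bytes_emitted=3
After char 6 ('r'=43): chars_in_quartet=3 acc=0x3062B bytes_emitted=3
After char 7 ('N'=13): chars_in_quartet=4 acc=0xC18ACD -> emit C1 8A CD, reset; bytes_emitted=6
After char 8 ('O'=14): chars_in_quartet=1 acc=0xE bytes_emitted=6
After char 9 ('R'=17): chars_in_quartet=2 acc=0x391 bytes_emitted=6
After char 10 ('o'=40): chars_in_quartet=3 acc=0xE468 bytes_emitted=6
Padding '=': partial quartet acc=0xE468 -> emit 39 1A; bytes_emitted=8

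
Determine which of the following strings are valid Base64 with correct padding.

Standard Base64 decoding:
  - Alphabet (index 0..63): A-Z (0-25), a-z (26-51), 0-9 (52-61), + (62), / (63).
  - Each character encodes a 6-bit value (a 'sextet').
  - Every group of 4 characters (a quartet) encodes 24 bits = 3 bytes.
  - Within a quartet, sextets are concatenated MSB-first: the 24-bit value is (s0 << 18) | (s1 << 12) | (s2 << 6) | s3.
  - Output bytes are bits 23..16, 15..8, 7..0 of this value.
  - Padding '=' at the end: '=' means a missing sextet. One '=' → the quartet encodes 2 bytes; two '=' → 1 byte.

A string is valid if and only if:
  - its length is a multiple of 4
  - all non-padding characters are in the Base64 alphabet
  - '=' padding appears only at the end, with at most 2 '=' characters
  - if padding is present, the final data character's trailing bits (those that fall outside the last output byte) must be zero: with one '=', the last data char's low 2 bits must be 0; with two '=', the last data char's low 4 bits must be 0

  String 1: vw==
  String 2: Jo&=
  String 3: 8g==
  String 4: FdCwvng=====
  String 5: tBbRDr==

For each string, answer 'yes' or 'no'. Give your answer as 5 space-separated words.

String 1: 'vw==' → valid
String 2: 'Jo&=' → invalid (bad char(s): ['&'])
String 3: '8g==' → valid
String 4: 'FdCwvng=====' → invalid (5 pad chars (max 2))
String 5: 'tBbRDr==' → invalid (bad trailing bits)

Answer: yes no yes no no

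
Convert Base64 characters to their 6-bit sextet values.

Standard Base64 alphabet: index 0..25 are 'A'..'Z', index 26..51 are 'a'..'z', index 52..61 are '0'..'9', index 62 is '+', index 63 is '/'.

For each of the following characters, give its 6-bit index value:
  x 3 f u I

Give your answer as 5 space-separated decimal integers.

'x': a..z range, 26 + ord('x') − ord('a') = 49
'3': 0..9 range, 52 + ord('3') − ord('0') = 55
'f': a..z range, 26 + ord('f') − ord('a') = 31
'u': a..z range, 26 + ord('u') − ord('a') = 46
'I': A..Z range, ord('I') − ord('A') = 8

Answer: 49 55 31 46 8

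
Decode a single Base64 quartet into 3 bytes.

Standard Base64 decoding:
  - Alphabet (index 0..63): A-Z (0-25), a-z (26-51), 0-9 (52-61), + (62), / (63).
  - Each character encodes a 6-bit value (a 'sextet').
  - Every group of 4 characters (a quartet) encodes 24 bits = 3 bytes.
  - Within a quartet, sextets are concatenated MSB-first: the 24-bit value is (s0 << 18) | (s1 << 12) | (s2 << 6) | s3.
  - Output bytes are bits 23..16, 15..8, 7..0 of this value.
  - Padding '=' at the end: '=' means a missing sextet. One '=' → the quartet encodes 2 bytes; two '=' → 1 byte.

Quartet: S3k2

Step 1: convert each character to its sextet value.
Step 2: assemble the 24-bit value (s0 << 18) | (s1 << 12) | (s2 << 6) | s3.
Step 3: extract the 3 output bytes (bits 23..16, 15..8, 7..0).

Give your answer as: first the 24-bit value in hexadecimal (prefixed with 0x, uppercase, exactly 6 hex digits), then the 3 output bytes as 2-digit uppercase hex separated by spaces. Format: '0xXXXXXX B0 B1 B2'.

Answer: 0x4B7936 4B 79 36

Derivation:
Sextets: S=18, 3=55, k=36, 2=54
24-bit: (18<<18) | (55<<12) | (36<<6) | 54
      = 0x480000 | 0x037000 | 0x000900 | 0x000036
      = 0x4B7936
Bytes: (v>>16)&0xFF=4B, (v>>8)&0xFF=79, v&0xFF=36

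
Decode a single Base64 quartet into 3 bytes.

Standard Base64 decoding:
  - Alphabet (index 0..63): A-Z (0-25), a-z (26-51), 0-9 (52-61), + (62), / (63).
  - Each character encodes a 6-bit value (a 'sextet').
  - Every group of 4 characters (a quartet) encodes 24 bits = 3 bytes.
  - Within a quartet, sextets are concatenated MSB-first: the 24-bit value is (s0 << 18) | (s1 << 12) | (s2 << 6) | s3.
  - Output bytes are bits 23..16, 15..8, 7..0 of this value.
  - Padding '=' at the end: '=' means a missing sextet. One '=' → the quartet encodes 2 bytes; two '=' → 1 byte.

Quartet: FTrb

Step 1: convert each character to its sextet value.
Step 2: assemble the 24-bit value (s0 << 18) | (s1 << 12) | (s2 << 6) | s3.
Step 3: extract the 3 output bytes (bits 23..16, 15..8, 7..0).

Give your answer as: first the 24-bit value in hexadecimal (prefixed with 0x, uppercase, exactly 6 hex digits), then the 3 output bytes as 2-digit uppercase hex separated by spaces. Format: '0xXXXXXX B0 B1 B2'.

Answer: 0x153ADB 15 3A DB

Derivation:
Sextets: F=5, T=19, r=43, b=27
24-bit: (5<<18) | (19<<12) | (43<<6) | 27
      = 0x140000 | 0x013000 | 0x000AC0 | 0x00001B
      = 0x153ADB
Bytes: (v>>16)&0xFF=15, (v>>8)&0xFF=3A, v&0xFF=DB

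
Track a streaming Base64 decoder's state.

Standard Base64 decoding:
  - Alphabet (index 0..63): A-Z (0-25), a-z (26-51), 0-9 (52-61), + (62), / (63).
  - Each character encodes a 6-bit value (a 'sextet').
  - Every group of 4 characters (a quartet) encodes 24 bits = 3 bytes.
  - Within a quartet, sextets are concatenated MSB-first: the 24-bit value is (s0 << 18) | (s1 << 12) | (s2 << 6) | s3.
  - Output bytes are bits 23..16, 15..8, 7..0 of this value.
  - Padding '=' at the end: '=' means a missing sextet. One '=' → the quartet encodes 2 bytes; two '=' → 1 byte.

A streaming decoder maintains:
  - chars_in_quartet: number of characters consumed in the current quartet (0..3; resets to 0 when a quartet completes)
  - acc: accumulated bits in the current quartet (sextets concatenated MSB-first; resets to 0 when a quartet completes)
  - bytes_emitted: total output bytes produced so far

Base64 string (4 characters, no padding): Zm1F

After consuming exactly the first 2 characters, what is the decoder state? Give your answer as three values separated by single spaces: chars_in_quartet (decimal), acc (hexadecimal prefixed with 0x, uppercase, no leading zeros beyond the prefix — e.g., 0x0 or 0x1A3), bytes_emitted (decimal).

After char 0 ('Z'=25): chars_in_quartet=1 acc=0x19 bytes_emitted=0
After char 1 ('m'=38): chars_in_quartet=2 acc=0x666 bytes_emitted=0

Answer: 2 0x666 0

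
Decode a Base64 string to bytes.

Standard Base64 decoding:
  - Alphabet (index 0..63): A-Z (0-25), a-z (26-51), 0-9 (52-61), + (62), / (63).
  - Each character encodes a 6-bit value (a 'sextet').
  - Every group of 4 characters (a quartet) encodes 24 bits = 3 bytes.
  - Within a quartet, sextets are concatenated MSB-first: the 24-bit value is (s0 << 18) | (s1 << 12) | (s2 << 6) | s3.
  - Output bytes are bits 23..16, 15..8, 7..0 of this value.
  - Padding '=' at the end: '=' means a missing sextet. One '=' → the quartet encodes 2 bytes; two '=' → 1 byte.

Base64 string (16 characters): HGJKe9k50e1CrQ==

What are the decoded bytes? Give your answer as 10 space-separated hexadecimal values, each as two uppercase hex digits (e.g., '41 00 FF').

After char 0 ('H'=7): chars_in_quartet=1 acc=0x7 bytes_emitted=0
After char 1 ('G'=6): chars_in_quartet=2 acc=0x1C6 bytes_emitted=0
After char 2 ('J'=9): chars_in_quartet=3 acc=0x7189 bytes_emitted=0
After char 3 ('K'=10): chars_in_quartet=4 acc=0x1C624A -> emit 1C 62 4A, reset; bytes_emitted=3
After char 4 ('e'=30): chars_in_quartet=1 acc=0x1E bytes_emitted=3
After char 5 ('9'=61): chars_in_quartet=2 acc=0x7BD bytes_emitted=3
After char 6 ('k'=36): chars_in_quartet=3 acc=0x1EF64 bytes_emitted=3
After char 7 ('5'=57): chars_in_quartet=4 acc=0x7BD939 -> emit 7B D9 39, reset; bytes_emitted=6
After char 8 ('0'=52): chars_in_quartet=1 acc=0x34 bytes_emitted=6
After char 9 ('e'=30): chars_in_quartet=2 acc=0xD1E bytes_emitted=6
After char 10 ('1'=53): chars_in_quartet=3 acc=0x347B5 bytes_emitted=6
After char 11 ('C'=2): chars_in_quartet=4 acc=0xD1ED42 -> emit D1 ED 42, reset; bytes_emitted=9
After char 12 ('r'=43): chars_in_quartet=1 acc=0x2B bytes_emitted=9
After char 13 ('Q'=16): chars_in_quartet=2 acc=0xAD0 bytes_emitted=9
Padding '==': partial quartet acc=0xAD0 -> emit AD; bytes_emitted=10

Answer: 1C 62 4A 7B D9 39 D1 ED 42 AD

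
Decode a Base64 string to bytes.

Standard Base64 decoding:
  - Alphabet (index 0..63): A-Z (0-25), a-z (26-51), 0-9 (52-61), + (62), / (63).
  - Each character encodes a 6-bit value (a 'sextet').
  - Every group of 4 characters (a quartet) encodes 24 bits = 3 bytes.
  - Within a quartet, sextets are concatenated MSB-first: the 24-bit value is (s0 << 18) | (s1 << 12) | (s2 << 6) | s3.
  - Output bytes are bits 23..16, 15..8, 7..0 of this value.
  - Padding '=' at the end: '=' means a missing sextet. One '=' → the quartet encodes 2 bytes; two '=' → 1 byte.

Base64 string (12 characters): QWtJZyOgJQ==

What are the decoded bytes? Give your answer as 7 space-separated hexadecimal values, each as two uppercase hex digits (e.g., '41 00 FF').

Answer: 41 6B 49 67 23 A0 25

Derivation:
After char 0 ('Q'=16): chars_in_quartet=1 acc=0x10 bytes_emitted=0
After char 1 ('W'=22): chars_in_quartet=2 acc=0x416 bytes_emitted=0
After char 2 ('t'=45): chars_in_quartet=3 acc=0x105AD bytes_emitted=0
After char 3 ('J'=9): chars_in_quartet=4 acc=0x416B49 -> emit 41 6B 49, reset; bytes_emitted=3
After char 4 ('Z'=25): chars_in_quartet=1 acc=0x19 bytes_emitted=3
After char 5 ('y'=50): chars_in_quartet=2 acc=0x672 bytes_emitted=3
After char 6 ('O'=14): chars_in_quartet=3 acc=0x19C8E bytes_emitted=3
After char 7 ('g'=32): chars_in_quartet=4 acc=0x6723A0 -> emit 67 23 A0, reset; bytes_emitted=6
After char 8 ('J'=9): chars_in_quartet=1 acc=0x9 bytes_emitted=6
After char 9 ('Q'=16): chars_in_quartet=2 acc=0x250 bytes_emitted=6
Padding '==': partial quartet acc=0x250 -> emit 25; bytes_emitted=7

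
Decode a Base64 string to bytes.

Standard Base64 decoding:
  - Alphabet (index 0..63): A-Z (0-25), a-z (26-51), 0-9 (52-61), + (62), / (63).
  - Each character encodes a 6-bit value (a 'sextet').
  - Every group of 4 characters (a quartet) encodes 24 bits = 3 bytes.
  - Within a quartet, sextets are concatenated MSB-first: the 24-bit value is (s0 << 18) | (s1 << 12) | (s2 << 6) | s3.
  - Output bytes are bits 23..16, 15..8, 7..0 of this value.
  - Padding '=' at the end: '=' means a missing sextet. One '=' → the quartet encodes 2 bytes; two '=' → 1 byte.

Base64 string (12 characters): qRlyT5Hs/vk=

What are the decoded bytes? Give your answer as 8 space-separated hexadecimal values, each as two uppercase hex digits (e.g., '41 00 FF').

After char 0 ('q'=42): chars_in_quartet=1 acc=0x2A bytes_emitted=0
After char 1 ('R'=17): chars_in_quartet=2 acc=0xA91 bytes_emitted=0
After char 2 ('l'=37): chars_in_quartet=3 acc=0x2A465 bytes_emitted=0
After char 3 ('y'=50): chars_in_quartet=4 acc=0xA91972 -> emit A9 19 72, reset; bytes_emitted=3
After char 4 ('T'=19): chars_in_quartet=1 acc=0x13 bytes_emitted=3
After char 5 ('5'=57): chars_in_quartet=2 acc=0x4F9 bytes_emitted=3
After char 6 ('H'=7): chars_in_quartet=3 acc=0x13E47 bytes_emitted=3
After char 7 ('s'=44): chars_in_quartet=4 acc=0x4F91EC -> emit 4F 91 EC, reset; bytes_emitted=6
After char 8 ('/'=63): chars_in_quartet=1 acc=0x3F bytes_emitted=6
After char 9 ('v'=47): chars_in_quartet=2 acc=0xFEF bytes_emitted=6
After char 10 ('k'=36): chars_in_quartet=3 acc=0x3FBE4 bytes_emitted=6
Padding '=': partial quartet acc=0x3FBE4 -> emit FE F9; bytes_emitted=8

Answer: A9 19 72 4F 91 EC FE F9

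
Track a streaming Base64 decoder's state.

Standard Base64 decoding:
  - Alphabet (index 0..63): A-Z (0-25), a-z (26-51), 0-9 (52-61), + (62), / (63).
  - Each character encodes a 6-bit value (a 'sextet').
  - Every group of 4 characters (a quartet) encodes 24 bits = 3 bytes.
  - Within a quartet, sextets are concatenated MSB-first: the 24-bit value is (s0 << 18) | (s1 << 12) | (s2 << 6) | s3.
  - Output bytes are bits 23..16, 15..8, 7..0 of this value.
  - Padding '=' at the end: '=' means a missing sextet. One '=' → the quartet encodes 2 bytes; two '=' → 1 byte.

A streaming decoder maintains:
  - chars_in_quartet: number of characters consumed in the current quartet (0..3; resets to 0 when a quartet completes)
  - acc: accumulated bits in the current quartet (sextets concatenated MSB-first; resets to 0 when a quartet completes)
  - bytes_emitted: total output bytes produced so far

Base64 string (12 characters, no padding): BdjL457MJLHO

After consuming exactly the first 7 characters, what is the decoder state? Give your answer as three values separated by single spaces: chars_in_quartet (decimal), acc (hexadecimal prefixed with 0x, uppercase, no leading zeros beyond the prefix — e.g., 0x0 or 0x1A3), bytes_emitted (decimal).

Answer: 3 0x38E7B 3

Derivation:
After char 0 ('B'=1): chars_in_quartet=1 acc=0x1 bytes_emitted=0
After char 1 ('d'=29): chars_in_quartet=2 acc=0x5D bytes_emitted=0
After char 2 ('j'=35): chars_in_quartet=3 acc=0x1763 bytes_emitted=0
After char 3 ('L'=11): chars_in_quartet=4 acc=0x5D8CB -> emit 05 D8 CB, reset; bytes_emitted=3
After char 4 ('4'=56): chars_in_quartet=1 acc=0x38 bytes_emitted=3
After char 5 ('5'=57): chars_in_quartet=2 acc=0xE39 bytes_emitted=3
After char 6 ('7'=59): chars_in_quartet=3 acc=0x38E7B bytes_emitted=3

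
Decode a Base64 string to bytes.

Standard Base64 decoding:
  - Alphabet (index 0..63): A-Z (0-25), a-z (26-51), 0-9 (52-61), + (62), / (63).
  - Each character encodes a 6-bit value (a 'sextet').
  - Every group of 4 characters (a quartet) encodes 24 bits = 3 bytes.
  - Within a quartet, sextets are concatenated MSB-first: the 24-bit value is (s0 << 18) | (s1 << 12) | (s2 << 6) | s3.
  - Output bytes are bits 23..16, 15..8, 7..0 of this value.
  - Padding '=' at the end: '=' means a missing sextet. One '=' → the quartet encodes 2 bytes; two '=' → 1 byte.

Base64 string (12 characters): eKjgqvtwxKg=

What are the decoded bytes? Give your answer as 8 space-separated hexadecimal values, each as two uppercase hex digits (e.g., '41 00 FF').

After char 0 ('e'=30): chars_in_quartet=1 acc=0x1E bytes_emitted=0
After char 1 ('K'=10): chars_in_quartet=2 acc=0x78A bytes_emitted=0
After char 2 ('j'=35): chars_in_quartet=3 acc=0x1E2A3 bytes_emitted=0
After char 3 ('g'=32): chars_in_quartet=4 acc=0x78A8E0 -> emit 78 A8 E0, reset; bytes_emitted=3
After char 4 ('q'=42): chars_in_quartet=1 acc=0x2A bytes_emitted=3
After char 5 ('v'=47): chars_in_quartet=2 acc=0xAAF bytes_emitted=3
After char 6 ('t'=45): chars_in_quartet=3 acc=0x2ABED bytes_emitted=3
After char 7 ('w'=48): chars_in_quartet=4 acc=0xAAFB70 -> emit AA FB 70, reset; bytes_emitted=6
After char 8 ('x'=49): chars_in_quartet=1 acc=0x31 bytes_emitted=6
After char 9 ('K'=10): chars_in_quartet=2 acc=0xC4A bytes_emitted=6
After char 10 ('g'=32): chars_in_quartet=3 acc=0x312A0 bytes_emitted=6
Padding '=': partial quartet acc=0x312A0 -> emit C4 A8; bytes_emitted=8

Answer: 78 A8 E0 AA FB 70 C4 A8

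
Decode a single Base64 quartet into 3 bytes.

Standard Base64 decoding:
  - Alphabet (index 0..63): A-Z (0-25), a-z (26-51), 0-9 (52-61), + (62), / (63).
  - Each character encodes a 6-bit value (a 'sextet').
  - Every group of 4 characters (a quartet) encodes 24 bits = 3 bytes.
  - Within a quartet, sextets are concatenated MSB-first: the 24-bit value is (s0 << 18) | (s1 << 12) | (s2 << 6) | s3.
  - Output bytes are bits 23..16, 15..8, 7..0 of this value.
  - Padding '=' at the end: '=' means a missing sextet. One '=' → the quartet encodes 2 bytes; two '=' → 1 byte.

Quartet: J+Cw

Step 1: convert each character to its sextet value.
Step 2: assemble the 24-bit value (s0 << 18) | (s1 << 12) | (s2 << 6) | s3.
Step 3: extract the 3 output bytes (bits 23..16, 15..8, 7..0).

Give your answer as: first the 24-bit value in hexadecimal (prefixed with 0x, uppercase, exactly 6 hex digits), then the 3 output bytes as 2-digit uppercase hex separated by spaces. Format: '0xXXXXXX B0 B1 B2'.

Answer: 0x27E0B0 27 E0 B0

Derivation:
Sextets: J=9, +=62, C=2, w=48
24-bit: (9<<18) | (62<<12) | (2<<6) | 48
      = 0x240000 | 0x03E000 | 0x000080 | 0x000030
      = 0x27E0B0
Bytes: (v>>16)&0xFF=27, (v>>8)&0xFF=E0, v&0xFF=B0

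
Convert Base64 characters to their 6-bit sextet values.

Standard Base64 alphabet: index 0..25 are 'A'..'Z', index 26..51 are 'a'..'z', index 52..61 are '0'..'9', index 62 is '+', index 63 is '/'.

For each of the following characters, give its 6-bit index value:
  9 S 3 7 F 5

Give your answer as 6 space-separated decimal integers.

Answer: 61 18 55 59 5 57

Derivation:
'9': 0..9 range, 52 + ord('9') − ord('0') = 61
'S': A..Z range, ord('S') − ord('A') = 18
'3': 0..9 range, 52 + ord('3') − ord('0') = 55
'7': 0..9 range, 52 + ord('7') − ord('0') = 59
'F': A..Z range, ord('F') − ord('A') = 5
'5': 0..9 range, 52 + ord('5') − ord('0') = 57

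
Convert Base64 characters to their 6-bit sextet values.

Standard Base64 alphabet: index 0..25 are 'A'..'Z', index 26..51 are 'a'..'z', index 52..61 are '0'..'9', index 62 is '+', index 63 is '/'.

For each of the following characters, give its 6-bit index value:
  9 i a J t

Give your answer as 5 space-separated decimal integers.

'9': 0..9 range, 52 + ord('9') − ord('0') = 61
'i': a..z range, 26 + ord('i') − ord('a') = 34
'a': a..z range, 26 + ord('a') − ord('a') = 26
'J': A..Z range, ord('J') − ord('A') = 9
't': a..z range, 26 + ord('t') − ord('a') = 45

Answer: 61 34 26 9 45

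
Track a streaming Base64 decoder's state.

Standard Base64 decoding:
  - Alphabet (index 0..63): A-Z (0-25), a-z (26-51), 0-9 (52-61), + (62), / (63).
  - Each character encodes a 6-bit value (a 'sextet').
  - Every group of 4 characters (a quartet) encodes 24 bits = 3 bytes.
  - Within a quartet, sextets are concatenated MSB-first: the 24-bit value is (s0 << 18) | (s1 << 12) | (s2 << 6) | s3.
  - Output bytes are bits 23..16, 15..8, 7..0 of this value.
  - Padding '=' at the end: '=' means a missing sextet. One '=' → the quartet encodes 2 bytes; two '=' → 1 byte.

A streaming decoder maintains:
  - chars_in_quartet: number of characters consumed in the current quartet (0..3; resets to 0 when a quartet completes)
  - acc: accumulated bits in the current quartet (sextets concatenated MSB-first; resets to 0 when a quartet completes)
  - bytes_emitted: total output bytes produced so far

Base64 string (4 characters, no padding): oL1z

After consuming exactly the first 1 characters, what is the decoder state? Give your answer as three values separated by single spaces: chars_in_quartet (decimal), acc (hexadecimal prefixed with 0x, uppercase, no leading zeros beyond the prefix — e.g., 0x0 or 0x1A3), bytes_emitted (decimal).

After char 0 ('o'=40): chars_in_quartet=1 acc=0x28 bytes_emitted=0

Answer: 1 0x28 0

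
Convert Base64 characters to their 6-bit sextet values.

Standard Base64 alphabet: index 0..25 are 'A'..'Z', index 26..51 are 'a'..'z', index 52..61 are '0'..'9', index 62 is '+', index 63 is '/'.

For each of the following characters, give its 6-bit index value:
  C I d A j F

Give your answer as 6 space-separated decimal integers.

'C': A..Z range, ord('C') − ord('A') = 2
'I': A..Z range, ord('I') − ord('A') = 8
'd': a..z range, 26 + ord('d') − ord('a') = 29
'A': A..Z range, ord('A') − ord('A') = 0
'j': a..z range, 26 + ord('j') − ord('a') = 35
'F': A..Z range, ord('F') − ord('A') = 5

Answer: 2 8 29 0 35 5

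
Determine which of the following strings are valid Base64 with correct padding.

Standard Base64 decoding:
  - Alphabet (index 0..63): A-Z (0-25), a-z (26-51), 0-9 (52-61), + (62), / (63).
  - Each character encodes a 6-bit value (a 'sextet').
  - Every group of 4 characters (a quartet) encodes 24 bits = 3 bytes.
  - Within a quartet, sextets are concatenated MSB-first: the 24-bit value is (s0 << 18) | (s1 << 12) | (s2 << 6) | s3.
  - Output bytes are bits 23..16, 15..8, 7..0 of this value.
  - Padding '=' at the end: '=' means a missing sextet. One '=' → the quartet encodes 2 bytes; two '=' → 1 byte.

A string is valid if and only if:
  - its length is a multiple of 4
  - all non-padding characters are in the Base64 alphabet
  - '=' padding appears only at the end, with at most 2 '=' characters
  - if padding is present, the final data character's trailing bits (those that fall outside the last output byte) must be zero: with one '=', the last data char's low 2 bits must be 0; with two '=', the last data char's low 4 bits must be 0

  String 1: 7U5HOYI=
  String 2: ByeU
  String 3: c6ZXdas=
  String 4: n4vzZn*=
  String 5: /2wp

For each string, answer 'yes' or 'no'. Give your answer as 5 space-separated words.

String 1: '7U5HOYI=' → valid
String 2: 'ByeU' → valid
String 3: 'c6ZXdas=' → valid
String 4: 'n4vzZn*=' → invalid (bad char(s): ['*'])
String 5: '/2wp' → valid

Answer: yes yes yes no yes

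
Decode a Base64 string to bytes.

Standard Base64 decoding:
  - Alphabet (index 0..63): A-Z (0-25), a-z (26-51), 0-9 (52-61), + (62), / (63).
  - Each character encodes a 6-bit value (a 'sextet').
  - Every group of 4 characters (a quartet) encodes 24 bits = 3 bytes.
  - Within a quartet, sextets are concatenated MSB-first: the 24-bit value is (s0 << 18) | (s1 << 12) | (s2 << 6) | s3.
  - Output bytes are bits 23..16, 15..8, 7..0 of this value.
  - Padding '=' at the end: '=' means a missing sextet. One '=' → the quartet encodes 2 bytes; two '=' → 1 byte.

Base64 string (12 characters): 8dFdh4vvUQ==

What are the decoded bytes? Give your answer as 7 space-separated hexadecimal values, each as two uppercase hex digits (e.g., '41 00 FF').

After char 0 ('8'=60): chars_in_quartet=1 acc=0x3C bytes_emitted=0
After char 1 ('d'=29): chars_in_quartet=2 acc=0xF1D bytes_emitted=0
After char 2 ('F'=5): chars_in_quartet=3 acc=0x3C745 bytes_emitted=0
After char 3 ('d'=29): chars_in_quartet=4 acc=0xF1D15D -> emit F1 D1 5D, reset; bytes_emitted=3
After char 4 ('h'=33): chars_in_quartet=1 acc=0x21 bytes_emitted=3
After char 5 ('4'=56): chars_in_quartet=2 acc=0x878 bytes_emitted=3
After char 6 ('v'=47): chars_in_quartet=3 acc=0x21E2F bytes_emitted=3
After char 7 ('v'=47): chars_in_quartet=4 acc=0x878BEF -> emit 87 8B EF, reset; bytes_emitted=6
After char 8 ('U'=20): chars_in_quartet=1 acc=0x14 bytes_emitted=6
After char 9 ('Q'=16): chars_in_quartet=2 acc=0x510 bytes_emitted=6
Padding '==': partial quartet acc=0x510 -> emit 51; bytes_emitted=7

Answer: F1 D1 5D 87 8B EF 51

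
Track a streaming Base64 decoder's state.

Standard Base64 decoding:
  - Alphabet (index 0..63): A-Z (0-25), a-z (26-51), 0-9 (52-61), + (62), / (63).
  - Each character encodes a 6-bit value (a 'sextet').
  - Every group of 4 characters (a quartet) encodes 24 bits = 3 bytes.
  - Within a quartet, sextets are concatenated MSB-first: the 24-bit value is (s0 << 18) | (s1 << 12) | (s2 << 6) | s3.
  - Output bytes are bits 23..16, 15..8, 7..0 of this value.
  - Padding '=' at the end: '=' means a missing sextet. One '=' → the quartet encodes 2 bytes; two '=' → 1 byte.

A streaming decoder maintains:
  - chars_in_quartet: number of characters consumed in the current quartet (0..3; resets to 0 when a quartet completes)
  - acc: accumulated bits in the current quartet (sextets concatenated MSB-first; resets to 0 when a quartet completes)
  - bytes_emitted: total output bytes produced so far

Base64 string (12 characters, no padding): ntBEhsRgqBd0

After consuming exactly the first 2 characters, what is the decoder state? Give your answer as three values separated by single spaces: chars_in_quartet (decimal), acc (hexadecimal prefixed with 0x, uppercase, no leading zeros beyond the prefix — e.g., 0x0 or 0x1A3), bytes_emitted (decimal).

After char 0 ('n'=39): chars_in_quartet=1 acc=0x27 bytes_emitted=0
After char 1 ('t'=45): chars_in_quartet=2 acc=0x9ED bytes_emitted=0

Answer: 2 0x9ED 0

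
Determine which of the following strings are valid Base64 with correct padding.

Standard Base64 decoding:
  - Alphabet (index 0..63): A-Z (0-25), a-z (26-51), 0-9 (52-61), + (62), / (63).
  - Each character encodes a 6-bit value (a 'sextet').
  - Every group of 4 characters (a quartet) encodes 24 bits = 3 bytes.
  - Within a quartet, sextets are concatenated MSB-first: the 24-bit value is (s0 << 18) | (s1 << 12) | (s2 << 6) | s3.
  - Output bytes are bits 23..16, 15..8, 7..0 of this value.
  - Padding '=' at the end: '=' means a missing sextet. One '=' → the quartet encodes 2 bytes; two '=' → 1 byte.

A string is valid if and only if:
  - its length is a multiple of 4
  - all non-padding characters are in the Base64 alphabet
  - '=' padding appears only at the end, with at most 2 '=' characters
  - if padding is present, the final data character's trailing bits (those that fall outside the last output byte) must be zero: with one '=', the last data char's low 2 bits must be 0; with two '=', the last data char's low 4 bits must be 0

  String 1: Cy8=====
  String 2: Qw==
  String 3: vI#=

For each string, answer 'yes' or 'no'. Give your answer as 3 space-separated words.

Answer: no yes no

Derivation:
String 1: 'Cy8=====' → invalid (5 pad chars (max 2))
String 2: 'Qw==' → valid
String 3: 'vI#=' → invalid (bad char(s): ['#'])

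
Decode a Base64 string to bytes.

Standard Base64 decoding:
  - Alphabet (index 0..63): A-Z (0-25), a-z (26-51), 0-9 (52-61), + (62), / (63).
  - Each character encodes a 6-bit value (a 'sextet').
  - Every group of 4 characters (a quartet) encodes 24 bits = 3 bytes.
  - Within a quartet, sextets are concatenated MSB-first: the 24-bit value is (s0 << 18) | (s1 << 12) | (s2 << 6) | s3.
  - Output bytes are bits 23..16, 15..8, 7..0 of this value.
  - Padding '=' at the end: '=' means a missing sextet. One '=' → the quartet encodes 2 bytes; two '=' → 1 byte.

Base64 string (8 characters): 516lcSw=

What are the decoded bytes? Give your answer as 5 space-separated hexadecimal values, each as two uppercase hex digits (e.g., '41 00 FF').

Answer: E7 5E A5 71 2C

Derivation:
After char 0 ('5'=57): chars_in_quartet=1 acc=0x39 bytes_emitted=0
After char 1 ('1'=53): chars_in_quartet=2 acc=0xE75 bytes_emitted=0
After char 2 ('6'=58): chars_in_quartet=3 acc=0x39D7A bytes_emitted=0
After char 3 ('l'=37): chars_in_quartet=4 acc=0xE75EA5 -> emit E7 5E A5, reset; bytes_emitted=3
After char 4 ('c'=28): chars_in_quartet=1 acc=0x1C bytes_emitted=3
After char 5 ('S'=18): chars_in_quartet=2 acc=0x712 bytes_emitted=3
After char 6 ('w'=48): chars_in_quartet=3 acc=0x1C4B0 bytes_emitted=3
Padding '=': partial quartet acc=0x1C4B0 -> emit 71 2C; bytes_emitted=5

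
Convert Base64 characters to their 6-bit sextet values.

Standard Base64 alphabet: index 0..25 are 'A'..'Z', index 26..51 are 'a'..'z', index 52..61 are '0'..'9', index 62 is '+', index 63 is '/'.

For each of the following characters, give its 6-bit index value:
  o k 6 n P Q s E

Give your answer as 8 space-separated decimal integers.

'o': a..z range, 26 + ord('o') − ord('a') = 40
'k': a..z range, 26 + ord('k') − ord('a') = 36
'6': 0..9 range, 52 + ord('6') − ord('0') = 58
'n': a..z range, 26 + ord('n') − ord('a') = 39
'P': A..Z range, ord('P') − ord('A') = 15
'Q': A..Z range, ord('Q') − ord('A') = 16
's': a..z range, 26 + ord('s') − ord('a') = 44
'E': A..Z range, ord('E') − ord('A') = 4

Answer: 40 36 58 39 15 16 44 4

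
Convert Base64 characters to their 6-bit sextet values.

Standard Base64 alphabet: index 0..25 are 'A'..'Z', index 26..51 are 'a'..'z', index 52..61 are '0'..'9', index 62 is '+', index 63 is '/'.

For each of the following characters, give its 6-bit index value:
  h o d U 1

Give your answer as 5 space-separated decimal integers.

Answer: 33 40 29 20 53

Derivation:
'h': a..z range, 26 + ord('h') − ord('a') = 33
'o': a..z range, 26 + ord('o') − ord('a') = 40
'd': a..z range, 26 + ord('d') − ord('a') = 29
'U': A..Z range, ord('U') − ord('A') = 20
'1': 0..9 range, 52 + ord('1') − ord('0') = 53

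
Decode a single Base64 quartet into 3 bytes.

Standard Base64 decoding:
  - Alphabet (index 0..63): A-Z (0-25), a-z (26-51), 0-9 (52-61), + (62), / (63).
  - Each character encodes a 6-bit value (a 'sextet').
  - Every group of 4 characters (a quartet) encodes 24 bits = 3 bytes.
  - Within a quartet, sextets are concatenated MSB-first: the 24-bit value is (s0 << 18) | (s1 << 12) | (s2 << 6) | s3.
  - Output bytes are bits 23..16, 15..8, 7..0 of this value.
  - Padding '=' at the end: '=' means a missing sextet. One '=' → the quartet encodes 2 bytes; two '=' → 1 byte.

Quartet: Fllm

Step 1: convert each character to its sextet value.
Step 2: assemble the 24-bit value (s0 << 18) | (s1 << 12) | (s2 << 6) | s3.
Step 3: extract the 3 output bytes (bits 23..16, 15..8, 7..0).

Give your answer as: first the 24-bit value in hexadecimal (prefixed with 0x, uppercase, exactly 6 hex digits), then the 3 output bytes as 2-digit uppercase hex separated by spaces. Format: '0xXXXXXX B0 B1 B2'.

Answer: 0x165966 16 59 66

Derivation:
Sextets: F=5, l=37, l=37, m=38
24-bit: (5<<18) | (37<<12) | (37<<6) | 38
      = 0x140000 | 0x025000 | 0x000940 | 0x000026
      = 0x165966
Bytes: (v>>16)&0xFF=16, (v>>8)&0xFF=59, v&0xFF=66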